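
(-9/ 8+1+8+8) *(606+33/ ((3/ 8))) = 44069/ 4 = 11017.25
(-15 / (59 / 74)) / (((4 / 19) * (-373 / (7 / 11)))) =73815 / 484154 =0.15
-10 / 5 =-2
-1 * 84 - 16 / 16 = -85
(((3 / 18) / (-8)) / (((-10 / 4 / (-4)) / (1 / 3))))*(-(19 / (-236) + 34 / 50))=393 / 59000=0.01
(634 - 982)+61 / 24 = -8291 / 24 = -345.46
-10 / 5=-2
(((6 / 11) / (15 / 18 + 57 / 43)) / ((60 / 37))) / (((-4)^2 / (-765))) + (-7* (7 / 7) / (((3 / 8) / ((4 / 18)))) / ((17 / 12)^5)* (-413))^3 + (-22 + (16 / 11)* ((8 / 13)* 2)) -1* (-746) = 98731188139179675576251046763863 / 3647917735612933403651888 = 27065080.77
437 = 437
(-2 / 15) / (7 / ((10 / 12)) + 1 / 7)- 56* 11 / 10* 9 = -2486554 / 4485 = -554.42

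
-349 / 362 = -0.96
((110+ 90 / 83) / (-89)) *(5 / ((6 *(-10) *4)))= 2305 / 88644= 0.03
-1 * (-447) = 447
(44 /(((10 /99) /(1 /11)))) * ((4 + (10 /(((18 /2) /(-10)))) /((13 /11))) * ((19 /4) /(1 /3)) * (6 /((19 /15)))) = -187704 /13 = -14438.77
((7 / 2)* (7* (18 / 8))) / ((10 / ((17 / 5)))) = 7497 / 400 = 18.74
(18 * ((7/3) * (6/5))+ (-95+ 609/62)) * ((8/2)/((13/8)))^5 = -180875165696/57550415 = -3142.90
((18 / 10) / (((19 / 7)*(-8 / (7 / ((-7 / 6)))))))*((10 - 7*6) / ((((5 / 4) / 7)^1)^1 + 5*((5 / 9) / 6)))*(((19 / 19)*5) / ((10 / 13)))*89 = -661267152 / 46075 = -14351.97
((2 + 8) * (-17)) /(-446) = 85 /223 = 0.38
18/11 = 1.64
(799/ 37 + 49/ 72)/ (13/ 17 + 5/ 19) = 19167143/ 884448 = 21.67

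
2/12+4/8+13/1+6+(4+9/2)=169/6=28.17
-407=-407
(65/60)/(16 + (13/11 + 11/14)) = 1001/16602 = 0.06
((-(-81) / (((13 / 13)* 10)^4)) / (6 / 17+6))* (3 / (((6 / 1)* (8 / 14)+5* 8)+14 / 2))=1071 / 14120000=0.00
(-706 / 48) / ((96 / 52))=-4589 / 576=-7.97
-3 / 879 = -1 / 293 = -0.00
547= 547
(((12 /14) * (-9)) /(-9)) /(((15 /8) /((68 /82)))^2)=147968 /882525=0.17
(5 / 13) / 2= 5 / 26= 0.19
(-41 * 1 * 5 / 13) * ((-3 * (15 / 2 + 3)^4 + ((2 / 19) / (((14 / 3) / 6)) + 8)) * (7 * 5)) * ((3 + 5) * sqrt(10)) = 6116932475 * sqrt(10) / 38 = 509037866.17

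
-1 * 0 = 0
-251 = -251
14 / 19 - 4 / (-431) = 6110 / 8189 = 0.75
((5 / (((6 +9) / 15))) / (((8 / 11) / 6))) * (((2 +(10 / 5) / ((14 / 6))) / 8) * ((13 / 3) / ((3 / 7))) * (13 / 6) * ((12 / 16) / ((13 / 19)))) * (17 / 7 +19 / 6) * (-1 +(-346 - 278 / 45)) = -50738005175 / 72576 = -699101.70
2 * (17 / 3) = 34 / 3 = 11.33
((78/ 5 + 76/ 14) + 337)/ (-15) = -4177/ 175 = -23.87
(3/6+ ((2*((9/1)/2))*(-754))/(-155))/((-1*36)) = -13727/11160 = -1.23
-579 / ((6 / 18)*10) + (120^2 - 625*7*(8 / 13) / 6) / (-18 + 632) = -18076601 / 119730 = -150.98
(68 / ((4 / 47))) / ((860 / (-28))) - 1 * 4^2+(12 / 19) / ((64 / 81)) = -2693787 / 65360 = -41.21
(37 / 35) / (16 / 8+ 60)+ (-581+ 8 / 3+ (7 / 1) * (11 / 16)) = -29868077 / 52080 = -573.50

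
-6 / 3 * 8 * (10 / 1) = -160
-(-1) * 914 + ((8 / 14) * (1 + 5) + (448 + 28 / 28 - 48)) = 9229 / 7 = 1318.43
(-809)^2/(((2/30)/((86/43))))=19634430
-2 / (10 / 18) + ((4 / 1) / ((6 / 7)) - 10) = -134 / 15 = -8.93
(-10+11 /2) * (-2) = 9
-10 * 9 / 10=-9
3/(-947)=-3/947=-0.00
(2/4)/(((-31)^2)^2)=1/1847042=0.00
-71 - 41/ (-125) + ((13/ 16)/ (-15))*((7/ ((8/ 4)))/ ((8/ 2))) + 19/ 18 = -10031593/ 144000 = -69.66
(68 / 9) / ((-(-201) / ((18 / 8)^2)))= 51 / 268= 0.19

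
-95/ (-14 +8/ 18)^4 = -623295/ 221533456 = -0.00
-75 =-75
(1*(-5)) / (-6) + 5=35 / 6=5.83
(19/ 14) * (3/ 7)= 57/ 98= 0.58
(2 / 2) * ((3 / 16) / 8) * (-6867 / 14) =-2943 / 256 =-11.50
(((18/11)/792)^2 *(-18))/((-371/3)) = 27/43454488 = 0.00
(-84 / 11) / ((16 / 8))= -42 / 11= -3.82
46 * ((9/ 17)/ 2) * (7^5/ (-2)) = -3479049/ 34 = -102324.97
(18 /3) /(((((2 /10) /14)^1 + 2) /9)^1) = 1260 /47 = 26.81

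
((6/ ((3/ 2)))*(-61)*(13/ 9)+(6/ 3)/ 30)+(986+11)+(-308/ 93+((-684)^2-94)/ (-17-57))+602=-262090529/ 51615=-5077.80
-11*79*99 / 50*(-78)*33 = 110721897 / 25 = 4428875.88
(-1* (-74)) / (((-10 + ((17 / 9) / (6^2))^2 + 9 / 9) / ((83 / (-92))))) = 161190648 / 21723385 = 7.42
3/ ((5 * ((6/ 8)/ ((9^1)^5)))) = 236196/ 5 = 47239.20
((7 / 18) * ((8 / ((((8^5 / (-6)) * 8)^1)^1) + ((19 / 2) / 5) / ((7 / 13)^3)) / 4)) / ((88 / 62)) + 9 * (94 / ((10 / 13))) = 13996323221753 / 12716605440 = 1100.63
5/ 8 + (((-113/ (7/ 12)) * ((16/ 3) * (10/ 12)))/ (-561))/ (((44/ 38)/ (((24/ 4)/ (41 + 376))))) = 92813905/ 144105192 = 0.64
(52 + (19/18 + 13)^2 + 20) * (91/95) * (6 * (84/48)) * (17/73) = 945772373/1497960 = 631.37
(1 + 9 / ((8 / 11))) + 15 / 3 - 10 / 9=1243 / 72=17.26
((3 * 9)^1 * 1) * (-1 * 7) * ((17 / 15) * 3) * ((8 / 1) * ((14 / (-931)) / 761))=0.10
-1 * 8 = -8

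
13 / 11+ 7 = 90 / 11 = 8.18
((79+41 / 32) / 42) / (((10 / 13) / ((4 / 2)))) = 4771 / 960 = 4.97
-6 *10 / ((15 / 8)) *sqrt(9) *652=-62592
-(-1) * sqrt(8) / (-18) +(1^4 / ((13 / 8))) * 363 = 223.23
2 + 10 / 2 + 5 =12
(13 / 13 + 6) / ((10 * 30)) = 7 / 300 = 0.02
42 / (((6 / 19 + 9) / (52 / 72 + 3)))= 8911 / 531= 16.78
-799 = -799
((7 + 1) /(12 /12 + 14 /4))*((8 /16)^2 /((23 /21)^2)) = 196 /529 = 0.37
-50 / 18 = -25 / 9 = -2.78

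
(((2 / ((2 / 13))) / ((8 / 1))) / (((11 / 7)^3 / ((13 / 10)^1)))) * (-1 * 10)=-57967 / 10648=-5.44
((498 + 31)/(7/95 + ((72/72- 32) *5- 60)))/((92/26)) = -28405/40836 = -0.70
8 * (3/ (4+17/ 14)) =336/ 73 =4.60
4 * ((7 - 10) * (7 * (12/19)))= -1008/19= -53.05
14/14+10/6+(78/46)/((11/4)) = 2492/759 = 3.28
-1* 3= -3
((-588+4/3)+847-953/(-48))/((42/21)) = 4483/32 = 140.09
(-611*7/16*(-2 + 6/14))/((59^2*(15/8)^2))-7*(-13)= 71300359/783225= 91.03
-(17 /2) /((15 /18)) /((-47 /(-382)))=-19482 /235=-82.90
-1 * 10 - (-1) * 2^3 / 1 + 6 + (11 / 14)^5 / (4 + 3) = 15220123 / 3764768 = 4.04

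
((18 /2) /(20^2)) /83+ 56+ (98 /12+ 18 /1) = 8183827 /99600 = 82.17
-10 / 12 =-0.83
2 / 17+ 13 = 223 / 17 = 13.12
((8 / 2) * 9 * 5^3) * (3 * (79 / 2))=533250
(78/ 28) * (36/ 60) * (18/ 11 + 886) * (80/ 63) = 1883.96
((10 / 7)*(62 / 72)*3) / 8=155 / 336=0.46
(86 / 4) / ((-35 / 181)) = -7783 / 70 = -111.19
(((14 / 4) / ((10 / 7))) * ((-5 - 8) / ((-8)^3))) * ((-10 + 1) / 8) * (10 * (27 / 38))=-154791 / 311296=-0.50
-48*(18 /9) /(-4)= 24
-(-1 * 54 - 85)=139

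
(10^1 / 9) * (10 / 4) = 25 / 9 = 2.78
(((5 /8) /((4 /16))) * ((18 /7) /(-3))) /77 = -15 /539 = -0.03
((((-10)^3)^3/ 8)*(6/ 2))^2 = 140625000000000000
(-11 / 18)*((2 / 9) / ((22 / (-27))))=1 / 6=0.17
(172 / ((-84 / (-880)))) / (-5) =-7568 / 21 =-360.38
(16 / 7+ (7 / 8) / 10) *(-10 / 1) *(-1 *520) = 86385 / 7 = 12340.71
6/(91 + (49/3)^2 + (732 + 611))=54/15307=0.00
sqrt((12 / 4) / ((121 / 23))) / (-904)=-sqrt(69) / 9944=-0.00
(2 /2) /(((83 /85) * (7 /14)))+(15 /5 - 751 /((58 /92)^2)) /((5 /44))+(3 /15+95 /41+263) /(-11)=-2616678223579 /157405765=-16623.78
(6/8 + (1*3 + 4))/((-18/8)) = -31/9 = -3.44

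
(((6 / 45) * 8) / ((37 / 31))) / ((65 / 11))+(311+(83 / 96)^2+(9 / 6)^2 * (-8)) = 32570564257 / 110822400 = 293.90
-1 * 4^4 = -256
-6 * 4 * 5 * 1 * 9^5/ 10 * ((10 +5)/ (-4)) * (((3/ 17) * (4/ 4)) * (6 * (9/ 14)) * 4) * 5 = 4304672100/ 119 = 36173715.13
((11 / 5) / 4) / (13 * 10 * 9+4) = 11 / 23480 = 0.00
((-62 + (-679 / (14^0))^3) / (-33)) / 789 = 34782989 / 2893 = 12023.16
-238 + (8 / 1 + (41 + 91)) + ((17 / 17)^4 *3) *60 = 82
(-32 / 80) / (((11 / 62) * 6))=-62 / 165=-0.38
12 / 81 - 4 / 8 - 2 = -127 / 54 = -2.35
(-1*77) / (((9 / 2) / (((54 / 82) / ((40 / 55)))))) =-2541 / 164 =-15.49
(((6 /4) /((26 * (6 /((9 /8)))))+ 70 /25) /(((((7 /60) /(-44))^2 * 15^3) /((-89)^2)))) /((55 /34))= 138559898488 /238875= 580051.90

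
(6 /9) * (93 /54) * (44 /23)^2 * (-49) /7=-420112 /14283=-29.41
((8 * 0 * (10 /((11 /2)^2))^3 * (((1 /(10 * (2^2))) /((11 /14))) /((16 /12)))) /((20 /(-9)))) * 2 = 0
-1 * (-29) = 29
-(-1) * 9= 9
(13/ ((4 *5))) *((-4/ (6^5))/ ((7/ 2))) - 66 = -8981293/ 136080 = -66.00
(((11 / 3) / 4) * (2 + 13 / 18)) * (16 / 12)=3.33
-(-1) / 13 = 1 / 13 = 0.08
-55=-55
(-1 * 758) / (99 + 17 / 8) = -6064 / 809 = -7.50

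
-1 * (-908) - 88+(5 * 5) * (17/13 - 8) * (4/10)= 9790/13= 753.08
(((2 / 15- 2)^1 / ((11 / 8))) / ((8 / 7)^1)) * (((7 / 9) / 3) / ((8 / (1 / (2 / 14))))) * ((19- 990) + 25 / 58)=135159493 / 516780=261.54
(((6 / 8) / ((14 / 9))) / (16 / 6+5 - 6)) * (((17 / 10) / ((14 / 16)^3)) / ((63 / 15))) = 14688 / 84035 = 0.17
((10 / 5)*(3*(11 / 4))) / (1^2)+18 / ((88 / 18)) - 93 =-801 / 11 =-72.82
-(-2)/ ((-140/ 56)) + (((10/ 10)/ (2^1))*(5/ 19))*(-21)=-677/ 190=-3.56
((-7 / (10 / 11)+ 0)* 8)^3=-29218112 / 125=-233744.90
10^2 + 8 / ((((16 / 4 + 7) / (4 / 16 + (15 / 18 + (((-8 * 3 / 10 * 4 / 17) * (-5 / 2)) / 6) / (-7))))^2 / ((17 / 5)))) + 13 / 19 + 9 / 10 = 8775672128 / 86178015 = 101.83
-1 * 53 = -53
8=8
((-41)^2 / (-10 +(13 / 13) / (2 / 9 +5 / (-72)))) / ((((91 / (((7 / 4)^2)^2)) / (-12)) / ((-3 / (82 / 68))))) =-23668029 / 15808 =-1497.22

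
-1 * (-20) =20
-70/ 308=-5/ 22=-0.23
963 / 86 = 11.20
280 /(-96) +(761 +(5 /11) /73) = 7304951 /9636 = 758.09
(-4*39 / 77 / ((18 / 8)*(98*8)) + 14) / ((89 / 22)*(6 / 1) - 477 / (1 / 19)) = -158453 / 102309354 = -0.00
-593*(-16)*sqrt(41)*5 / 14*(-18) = -426960*sqrt(41) / 7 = -390553.99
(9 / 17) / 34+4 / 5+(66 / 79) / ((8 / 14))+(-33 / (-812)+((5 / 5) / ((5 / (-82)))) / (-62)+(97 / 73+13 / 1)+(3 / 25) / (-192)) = 283786739901341 / 16781296414400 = 16.91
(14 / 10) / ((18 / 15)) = 7 / 6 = 1.17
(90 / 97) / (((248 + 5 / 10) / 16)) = 2880 / 48209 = 0.06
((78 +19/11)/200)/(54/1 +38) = 877/202400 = 0.00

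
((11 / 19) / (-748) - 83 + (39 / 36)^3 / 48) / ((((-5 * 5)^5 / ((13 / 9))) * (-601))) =-28898438413 / 1415156670000000000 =-0.00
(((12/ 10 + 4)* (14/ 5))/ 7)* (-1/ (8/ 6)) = -1.56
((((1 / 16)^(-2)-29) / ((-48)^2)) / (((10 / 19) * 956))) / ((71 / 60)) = 0.00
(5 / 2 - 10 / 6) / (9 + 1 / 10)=25 / 273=0.09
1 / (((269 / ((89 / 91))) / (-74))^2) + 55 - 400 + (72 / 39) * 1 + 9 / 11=-2256006441622 / 6591435851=-342.26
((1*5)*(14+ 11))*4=500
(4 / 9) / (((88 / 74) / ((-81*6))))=-1998 / 11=-181.64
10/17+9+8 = 299/17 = 17.59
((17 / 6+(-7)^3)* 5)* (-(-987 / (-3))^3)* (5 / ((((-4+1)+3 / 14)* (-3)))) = 36237783899.07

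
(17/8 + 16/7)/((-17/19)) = -4693/952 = -4.93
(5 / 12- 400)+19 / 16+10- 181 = -569.40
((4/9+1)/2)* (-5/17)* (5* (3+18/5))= -715/102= -7.01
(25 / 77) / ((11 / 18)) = 450 / 847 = 0.53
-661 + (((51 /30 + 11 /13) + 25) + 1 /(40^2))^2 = 42323018729 /432640000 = 97.83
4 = 4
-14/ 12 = -7/ 6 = -1.17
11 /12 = 0.92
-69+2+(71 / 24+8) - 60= -2785 / 24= -116.04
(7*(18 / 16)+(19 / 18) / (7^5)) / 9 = 0.88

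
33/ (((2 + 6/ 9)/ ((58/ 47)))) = 2871/ 188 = 15.27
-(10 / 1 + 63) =-73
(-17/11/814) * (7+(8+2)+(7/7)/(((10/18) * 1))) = -799/22385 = -0.04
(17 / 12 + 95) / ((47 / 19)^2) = 417677 / 26508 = 15.76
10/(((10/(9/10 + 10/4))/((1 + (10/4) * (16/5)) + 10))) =323/5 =64.60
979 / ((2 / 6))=2937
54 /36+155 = 313 /2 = 156.50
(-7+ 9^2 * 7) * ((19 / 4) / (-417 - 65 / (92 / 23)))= -10640 / 1733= -6.14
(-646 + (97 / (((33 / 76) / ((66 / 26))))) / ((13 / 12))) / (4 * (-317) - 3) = 20710 / 214799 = 0.10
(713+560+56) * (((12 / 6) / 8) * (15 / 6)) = 6645 / 8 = 830.62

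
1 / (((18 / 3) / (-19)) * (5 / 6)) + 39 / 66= -353 / 110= -3.21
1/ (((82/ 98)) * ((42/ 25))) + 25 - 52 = -6467/ 246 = -26.29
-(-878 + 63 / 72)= 7017 / 8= 877.12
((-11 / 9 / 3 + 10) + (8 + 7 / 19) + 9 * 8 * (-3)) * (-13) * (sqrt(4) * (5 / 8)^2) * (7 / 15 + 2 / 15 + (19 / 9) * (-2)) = -538194215 / 73872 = -7285.50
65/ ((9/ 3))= 65/ 3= 21.67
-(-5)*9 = 45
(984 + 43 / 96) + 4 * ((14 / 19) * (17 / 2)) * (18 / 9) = 1887025 / 1824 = 1034.55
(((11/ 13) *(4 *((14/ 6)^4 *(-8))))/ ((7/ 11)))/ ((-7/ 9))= 189728/ 117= 1621.61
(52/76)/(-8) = -13/152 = -0.09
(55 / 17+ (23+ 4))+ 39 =1177 / 17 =69.24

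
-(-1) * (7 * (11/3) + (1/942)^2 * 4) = 5693920/221841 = 25.67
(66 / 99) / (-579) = -2 / 1737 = -0.00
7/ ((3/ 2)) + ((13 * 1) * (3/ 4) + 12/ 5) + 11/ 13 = 13777/ 780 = 17.66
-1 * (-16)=16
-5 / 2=-2.50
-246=-246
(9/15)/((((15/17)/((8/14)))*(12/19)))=323/525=0.62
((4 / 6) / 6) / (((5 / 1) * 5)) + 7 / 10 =317 / 450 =0.70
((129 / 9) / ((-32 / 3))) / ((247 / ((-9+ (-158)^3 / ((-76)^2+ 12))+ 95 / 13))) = 17268327 / 4646317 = 3.72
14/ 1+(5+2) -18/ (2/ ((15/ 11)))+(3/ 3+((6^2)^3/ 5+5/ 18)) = 9341.21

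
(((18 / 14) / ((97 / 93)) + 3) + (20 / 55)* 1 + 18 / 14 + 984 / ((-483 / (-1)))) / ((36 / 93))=20.46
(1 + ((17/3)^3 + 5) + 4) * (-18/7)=-10366/21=-493.62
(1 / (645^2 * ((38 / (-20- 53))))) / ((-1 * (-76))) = -73 / 1201480200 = -0.00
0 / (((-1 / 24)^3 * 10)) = 0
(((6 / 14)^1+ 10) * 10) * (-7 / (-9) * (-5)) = -3650 / 9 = -405.56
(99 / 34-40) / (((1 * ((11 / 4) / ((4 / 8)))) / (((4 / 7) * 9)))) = -45396 / 1309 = -34.68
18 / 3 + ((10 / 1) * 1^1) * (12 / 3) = 46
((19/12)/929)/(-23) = -19/256404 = -0.00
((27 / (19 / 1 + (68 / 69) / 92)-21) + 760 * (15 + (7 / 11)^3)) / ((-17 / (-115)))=10691778710827 / 136531318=78310.08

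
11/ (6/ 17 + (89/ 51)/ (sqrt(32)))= 323136/ 2447 - 199716 * sqrt(2)/ 2447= 16.63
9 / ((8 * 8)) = 9 / 64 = 0.14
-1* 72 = -72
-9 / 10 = -0.90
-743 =-743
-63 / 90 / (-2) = 7 / 20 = 0.35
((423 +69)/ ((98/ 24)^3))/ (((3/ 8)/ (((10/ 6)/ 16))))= 236160/ 117649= 2.01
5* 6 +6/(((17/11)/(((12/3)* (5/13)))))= 35.97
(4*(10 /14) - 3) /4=-1 /28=-0.04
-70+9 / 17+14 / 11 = -12753 / 187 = -68.20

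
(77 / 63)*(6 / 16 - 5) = -407 / 72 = -5.65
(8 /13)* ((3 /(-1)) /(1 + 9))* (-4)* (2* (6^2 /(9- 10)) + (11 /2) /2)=-3324 /65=-51.14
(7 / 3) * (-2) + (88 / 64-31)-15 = -1183 / 24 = -49.29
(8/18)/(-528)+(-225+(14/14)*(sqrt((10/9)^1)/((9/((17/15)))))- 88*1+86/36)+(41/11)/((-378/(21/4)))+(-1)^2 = -735761/2376+17*sqrt(10)/405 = -309.53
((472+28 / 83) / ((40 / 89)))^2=760888099521 / 688900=1104497.17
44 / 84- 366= -7675 / 21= -365.48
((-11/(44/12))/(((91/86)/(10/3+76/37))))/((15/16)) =-63296/3885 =-16.29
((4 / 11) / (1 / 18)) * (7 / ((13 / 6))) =3024 / 143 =21.15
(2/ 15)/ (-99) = -2/ 1485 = -0.00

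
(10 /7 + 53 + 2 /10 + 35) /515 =3137 /18025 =0.17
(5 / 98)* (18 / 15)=3 / 49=0.06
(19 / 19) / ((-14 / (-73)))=73 / 14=5.21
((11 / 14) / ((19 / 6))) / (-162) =-11 / 7182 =-0.00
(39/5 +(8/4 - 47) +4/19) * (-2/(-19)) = -7028/1805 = -3.89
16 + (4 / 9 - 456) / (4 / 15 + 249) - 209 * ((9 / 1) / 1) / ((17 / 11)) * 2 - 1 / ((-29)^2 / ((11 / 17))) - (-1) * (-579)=-480958184528 / 160369449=-2999.06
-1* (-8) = 8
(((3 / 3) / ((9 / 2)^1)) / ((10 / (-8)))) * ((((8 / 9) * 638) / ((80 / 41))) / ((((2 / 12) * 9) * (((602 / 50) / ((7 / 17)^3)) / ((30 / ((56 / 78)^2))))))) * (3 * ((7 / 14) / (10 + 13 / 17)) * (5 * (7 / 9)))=-386811425 / 61401807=-6.30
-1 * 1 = -1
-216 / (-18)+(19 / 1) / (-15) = 161 / 15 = 10.73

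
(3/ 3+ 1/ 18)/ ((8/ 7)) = 0.92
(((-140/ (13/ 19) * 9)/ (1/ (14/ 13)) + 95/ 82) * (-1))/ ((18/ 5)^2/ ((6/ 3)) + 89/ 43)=231.82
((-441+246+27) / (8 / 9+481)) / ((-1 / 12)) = 18144 / 4337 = 4.18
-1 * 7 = -7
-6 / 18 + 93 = 278 / 3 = 92.67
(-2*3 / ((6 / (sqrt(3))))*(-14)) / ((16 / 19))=133*sqrt(3) / 8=28.80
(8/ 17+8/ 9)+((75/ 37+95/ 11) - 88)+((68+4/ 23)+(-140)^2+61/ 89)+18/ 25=62439293060291/ 3186718425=19593.60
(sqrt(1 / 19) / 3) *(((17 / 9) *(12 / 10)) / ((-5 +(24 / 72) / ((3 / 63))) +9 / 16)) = 544 *sqrt(19) / 35055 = 0.07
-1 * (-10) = 10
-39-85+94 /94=-123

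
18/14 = 9/7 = 1.29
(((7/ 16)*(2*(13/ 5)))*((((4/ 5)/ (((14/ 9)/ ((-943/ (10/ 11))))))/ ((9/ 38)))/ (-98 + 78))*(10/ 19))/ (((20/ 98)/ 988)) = 1632077447/ 2500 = 652830.98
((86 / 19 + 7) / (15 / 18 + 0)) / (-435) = -438 / 13775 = -0.03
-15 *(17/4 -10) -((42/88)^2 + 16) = 135563/1936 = 70.02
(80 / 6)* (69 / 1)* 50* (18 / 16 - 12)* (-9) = 4502250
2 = 2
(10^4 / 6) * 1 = 5000 / 3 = 1666.67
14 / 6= 7 / 3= 2.33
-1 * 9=-9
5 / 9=0.56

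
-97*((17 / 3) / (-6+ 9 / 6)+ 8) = -17654 / 27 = -653.85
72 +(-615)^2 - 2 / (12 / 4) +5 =378301.33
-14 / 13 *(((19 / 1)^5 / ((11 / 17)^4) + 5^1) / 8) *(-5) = 1809555455610 / 190333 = 9507313.26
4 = 4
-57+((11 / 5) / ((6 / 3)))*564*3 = 9021 / 5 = 1804.20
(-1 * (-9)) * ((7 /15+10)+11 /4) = 2379 /20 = 118.95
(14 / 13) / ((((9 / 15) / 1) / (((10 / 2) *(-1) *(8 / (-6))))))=1400 / 117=11.97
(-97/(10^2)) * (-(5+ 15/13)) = 388/65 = 5.97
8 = 8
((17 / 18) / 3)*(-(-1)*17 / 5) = 289 / 270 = 1.07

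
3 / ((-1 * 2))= -3 / 2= -1.50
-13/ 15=-0.87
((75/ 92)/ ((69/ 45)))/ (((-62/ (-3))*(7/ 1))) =0.00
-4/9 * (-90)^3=324000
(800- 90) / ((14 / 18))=6390 / 7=912.86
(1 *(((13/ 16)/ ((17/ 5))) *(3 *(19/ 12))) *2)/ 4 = 0.57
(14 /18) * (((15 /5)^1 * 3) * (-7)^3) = -2401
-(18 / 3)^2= -36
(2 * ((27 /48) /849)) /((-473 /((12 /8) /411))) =-3 /293418928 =-0.00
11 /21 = 0.52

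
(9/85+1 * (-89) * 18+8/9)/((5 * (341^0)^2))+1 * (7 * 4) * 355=36795731/3825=9619.80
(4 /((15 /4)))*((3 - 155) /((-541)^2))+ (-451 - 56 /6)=-2020964737 /4390215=-460.33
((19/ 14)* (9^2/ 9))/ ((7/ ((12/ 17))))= 1026/ 833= 1.23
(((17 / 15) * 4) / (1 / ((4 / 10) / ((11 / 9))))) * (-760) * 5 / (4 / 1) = -15504 / 11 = -1409.45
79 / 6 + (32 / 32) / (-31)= 2443 / 186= 13.13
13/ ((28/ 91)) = 169/ 4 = 42.25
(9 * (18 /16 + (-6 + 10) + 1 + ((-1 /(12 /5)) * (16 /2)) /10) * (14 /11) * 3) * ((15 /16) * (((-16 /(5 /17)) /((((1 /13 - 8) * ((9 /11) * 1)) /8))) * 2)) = 2580396 /103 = 25052.39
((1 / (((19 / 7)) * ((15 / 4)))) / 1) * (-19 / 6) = -14 / 45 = -0.31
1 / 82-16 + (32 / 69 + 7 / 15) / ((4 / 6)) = -68802 / 4715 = -14.59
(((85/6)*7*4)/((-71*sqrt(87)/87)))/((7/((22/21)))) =-3740*sqrt(87)/4473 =-7.80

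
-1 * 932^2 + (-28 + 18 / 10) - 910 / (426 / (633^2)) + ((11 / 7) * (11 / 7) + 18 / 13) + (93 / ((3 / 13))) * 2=-389805237167 / 226135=-1723772.25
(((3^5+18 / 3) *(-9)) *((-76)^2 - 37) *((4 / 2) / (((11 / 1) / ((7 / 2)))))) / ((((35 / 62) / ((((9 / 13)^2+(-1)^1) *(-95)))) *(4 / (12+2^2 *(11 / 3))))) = -4781183312.66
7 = 7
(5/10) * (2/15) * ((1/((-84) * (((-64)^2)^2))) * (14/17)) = -1/25669140480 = -0.00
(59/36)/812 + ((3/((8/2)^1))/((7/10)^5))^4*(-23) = -3039018077465184062984563/333212504058827716176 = -9120.36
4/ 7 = 0.57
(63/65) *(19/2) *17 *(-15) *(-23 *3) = 4212243/26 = 162009.35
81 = 81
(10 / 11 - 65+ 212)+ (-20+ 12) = 1539 / 11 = 139.91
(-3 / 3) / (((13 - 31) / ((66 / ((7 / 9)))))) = 33 / 7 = 4.71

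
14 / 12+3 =25 / 6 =4.17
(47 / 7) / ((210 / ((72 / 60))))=47 / 1225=0.04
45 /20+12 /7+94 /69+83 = 88.33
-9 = -9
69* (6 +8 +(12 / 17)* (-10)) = 8142 / 17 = 478.94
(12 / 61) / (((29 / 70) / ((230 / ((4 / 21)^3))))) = 111826575 / 7076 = 15803.64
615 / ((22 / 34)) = 10455 / 11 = 950.45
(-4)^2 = 16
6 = 6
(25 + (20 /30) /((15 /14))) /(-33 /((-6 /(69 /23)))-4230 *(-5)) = 2306 /1904985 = 0.00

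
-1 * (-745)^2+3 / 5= -2775122 / 5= -555024.40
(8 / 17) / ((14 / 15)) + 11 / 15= 2209 / 1785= 1.24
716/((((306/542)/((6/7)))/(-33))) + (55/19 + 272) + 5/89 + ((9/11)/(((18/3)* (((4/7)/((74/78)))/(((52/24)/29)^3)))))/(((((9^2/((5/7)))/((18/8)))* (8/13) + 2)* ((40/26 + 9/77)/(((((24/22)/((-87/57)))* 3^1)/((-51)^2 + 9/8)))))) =-668977634143132294252430603/18792957876921793494468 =-35597.25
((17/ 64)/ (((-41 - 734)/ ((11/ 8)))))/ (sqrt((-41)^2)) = -187/ 16268800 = -0.00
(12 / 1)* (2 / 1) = 24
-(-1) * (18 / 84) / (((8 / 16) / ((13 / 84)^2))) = 169 / 16464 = 0.01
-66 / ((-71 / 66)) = 4356 / 71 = 61.35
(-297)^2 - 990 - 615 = 86604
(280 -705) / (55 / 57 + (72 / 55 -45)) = 1332375 / 133946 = 9.95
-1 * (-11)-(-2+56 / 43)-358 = -14891 / 43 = -346.30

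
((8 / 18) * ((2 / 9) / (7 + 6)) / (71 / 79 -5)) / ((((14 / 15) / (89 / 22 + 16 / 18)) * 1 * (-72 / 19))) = 0.00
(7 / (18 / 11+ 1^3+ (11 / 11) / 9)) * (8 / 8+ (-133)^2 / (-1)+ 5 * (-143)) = -12753279 / 272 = -46887.06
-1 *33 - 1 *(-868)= 835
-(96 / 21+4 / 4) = -39 / 7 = -5.57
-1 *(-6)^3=216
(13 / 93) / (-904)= -13 / 84072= -0.00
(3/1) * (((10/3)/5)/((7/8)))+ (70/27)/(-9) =3398/1701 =2.00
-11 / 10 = -1.10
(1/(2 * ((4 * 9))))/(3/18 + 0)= 1/12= 0.08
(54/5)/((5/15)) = 162/5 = 32.40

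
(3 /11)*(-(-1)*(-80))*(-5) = 1200 /11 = 109.09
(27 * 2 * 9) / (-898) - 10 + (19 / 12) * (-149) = -1327915 / 5388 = -246.46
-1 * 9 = -9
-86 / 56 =-1.54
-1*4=-4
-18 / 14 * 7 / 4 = -9 / 4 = -2.25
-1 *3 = -3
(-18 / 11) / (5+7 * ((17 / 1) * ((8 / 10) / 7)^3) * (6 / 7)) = -771750 / 2429933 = -0.32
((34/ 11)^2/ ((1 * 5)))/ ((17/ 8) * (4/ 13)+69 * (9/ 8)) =120224/ 4925305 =0.02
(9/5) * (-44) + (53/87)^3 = -260022803/3292515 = -78.97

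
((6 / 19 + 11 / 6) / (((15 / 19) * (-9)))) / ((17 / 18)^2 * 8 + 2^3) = -49 / 2452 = -0.02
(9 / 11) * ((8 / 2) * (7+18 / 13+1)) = 4392 / 143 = 30.71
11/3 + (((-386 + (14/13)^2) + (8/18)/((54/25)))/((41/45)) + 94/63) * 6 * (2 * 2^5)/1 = -70513402537/436527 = -161532.74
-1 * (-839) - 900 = -61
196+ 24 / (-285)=18612 / 95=195.92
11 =11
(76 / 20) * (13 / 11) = 4.49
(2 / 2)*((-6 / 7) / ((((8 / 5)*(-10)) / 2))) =3 / 28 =0.11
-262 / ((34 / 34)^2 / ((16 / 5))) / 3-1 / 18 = -25157 / 90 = -279.52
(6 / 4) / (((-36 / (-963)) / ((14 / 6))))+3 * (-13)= 54.62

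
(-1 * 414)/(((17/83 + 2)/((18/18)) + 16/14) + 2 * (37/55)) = -13229370/149969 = -88.21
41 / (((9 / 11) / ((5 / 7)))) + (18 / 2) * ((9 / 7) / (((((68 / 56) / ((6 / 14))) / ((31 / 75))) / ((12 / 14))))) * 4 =7793377 / 187425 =41.58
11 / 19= 0.58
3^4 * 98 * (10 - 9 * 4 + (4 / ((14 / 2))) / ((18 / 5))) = -205128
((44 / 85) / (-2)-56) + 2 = -4612 / 85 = -54.26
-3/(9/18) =-6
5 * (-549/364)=-2745/364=-7.54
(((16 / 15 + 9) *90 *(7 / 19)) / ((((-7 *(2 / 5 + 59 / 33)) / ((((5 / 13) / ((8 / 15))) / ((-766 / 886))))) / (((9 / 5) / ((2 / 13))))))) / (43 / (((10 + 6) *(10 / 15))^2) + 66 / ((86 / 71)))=8201188828800 / 2115497041127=3.88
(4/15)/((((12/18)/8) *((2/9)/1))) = 72/5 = 14.40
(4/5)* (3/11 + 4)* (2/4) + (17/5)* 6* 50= 56194/55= 1021.71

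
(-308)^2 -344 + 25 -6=94539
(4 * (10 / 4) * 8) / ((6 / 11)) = 440 / 3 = 146.67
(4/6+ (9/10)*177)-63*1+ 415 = 15359/30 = 511.97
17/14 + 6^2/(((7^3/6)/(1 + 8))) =4721/686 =6.88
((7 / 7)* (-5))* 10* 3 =-150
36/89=0.40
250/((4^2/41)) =5125/8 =640.62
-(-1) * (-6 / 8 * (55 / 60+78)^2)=-896809 / 192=-4670.88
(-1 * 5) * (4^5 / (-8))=640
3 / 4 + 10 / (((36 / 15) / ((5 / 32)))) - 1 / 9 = 743 / 576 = 1.29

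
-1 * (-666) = 666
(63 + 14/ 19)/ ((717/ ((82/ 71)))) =99302/ 967233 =0.10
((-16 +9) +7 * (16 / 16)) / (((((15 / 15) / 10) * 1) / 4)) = 0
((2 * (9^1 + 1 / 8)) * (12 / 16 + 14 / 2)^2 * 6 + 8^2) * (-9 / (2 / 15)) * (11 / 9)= -35063655 / 64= -547869.61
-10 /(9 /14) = -140 /9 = -15.56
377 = 377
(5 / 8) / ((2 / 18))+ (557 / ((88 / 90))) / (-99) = -125 / 968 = -0.13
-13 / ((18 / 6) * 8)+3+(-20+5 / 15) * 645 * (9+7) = -4870981 / 24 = -202957.54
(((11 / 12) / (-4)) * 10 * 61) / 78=-3355 / 1872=-1.79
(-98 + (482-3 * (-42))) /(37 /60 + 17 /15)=2040 /7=291.43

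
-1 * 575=-575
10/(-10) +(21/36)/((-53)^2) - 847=-848.00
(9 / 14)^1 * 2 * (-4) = -36 / 7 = -5.14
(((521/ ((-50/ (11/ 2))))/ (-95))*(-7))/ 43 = -40117/ 408500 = -0.10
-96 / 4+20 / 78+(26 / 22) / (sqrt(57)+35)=-11879503 / 501072 - 13*sqrt(57) / 12848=-23.72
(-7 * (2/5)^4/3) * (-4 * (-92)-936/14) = -33728/1875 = -17.99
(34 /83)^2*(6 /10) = 0.10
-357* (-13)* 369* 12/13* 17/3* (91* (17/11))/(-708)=-1154815389/649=-1779376.56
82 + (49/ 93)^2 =711619/ 8649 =82.28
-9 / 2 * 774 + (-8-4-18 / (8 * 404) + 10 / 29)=-163773781 / 46864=-3494.66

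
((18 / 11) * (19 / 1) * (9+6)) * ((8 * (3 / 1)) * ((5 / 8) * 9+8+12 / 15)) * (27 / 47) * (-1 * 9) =-431569458 / 517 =-834757.17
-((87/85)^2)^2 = -57289761/52200625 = -1.10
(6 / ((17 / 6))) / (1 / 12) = 432 / 17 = 25.41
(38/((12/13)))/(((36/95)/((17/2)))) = 398905/432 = 923.39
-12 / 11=-1.09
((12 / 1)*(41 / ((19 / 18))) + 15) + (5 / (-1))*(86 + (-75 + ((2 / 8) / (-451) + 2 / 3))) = 43473077 / 102828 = 422.77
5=5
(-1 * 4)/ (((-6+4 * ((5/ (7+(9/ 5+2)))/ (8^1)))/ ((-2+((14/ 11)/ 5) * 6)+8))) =178848/ 34265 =5.22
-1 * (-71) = 71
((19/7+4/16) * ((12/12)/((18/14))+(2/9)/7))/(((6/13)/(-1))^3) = -3099967/127008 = -24.41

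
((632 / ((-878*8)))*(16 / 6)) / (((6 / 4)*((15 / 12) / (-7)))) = 17696 / 19755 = 0.90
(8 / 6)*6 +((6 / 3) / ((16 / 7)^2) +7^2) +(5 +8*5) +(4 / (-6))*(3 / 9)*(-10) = 120505 / 1152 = 104.61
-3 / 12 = -1 / 4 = -0.25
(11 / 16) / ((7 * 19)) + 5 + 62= 142587 / 2128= 67.01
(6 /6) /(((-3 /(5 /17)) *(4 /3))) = -5 /68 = -0.07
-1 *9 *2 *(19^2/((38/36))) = -6156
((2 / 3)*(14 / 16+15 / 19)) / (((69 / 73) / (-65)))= -76.31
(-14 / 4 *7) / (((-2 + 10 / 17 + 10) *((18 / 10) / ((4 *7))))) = -29155 / 657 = -44.38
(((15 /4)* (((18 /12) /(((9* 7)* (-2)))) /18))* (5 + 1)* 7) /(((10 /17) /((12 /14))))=-17 /112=-0.15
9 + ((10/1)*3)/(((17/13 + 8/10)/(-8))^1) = -14367/137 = -104.87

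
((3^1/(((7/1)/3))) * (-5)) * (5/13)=-225/91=-2.47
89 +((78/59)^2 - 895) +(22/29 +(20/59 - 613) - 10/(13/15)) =-1873614459/1312337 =-1427.69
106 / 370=53 / 185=0.29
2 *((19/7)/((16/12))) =57/14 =4.07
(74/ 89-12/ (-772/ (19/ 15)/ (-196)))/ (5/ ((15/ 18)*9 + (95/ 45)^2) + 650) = -251835181/ 54101538050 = -0.00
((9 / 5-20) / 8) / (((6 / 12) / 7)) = -637 / 20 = -31.85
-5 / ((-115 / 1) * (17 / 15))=15 / 391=0.04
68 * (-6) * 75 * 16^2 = -7833600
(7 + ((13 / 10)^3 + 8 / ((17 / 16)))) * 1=284349 / 17000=16.73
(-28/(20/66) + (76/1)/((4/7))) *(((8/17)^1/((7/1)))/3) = 232/255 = 0.91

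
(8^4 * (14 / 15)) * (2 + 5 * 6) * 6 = 3670016 / 5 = 734003.20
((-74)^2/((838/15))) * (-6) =-246420/419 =-588.11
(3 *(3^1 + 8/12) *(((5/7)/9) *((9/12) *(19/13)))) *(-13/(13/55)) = -52.63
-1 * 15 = -15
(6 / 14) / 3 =1 / 7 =0.14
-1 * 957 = -957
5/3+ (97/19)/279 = 8932/5301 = 1.68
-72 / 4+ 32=14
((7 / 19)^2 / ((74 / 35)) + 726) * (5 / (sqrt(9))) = 96980395 / 80142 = 1210.11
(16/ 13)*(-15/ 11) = -1.68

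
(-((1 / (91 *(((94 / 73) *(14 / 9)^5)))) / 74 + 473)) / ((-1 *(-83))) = -161028332763569 / 28256556578432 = -5.70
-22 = -22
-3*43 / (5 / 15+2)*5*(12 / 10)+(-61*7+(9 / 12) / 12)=-84969 / 112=-758.65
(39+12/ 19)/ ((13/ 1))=753/ 247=3.05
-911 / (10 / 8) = -3644 / 5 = -728.80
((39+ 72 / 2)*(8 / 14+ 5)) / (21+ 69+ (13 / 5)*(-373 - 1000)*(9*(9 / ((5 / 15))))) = -1625 / 3373111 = -0.00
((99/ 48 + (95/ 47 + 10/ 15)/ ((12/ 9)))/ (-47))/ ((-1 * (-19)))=-3067/ 671536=-0.00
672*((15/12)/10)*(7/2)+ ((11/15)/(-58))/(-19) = 4859831/16530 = 294.00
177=177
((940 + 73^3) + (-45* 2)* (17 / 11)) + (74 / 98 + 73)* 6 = 210350377 / 539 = 390260.44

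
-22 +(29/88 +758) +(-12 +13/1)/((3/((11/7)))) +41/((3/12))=900.85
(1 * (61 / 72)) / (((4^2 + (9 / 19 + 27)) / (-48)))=-1159 / 1239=-0.94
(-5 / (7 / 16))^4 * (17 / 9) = 696320000 / 21609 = 32223.61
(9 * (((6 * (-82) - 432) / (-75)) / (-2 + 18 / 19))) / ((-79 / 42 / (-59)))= -32627826 / 9875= -3304.08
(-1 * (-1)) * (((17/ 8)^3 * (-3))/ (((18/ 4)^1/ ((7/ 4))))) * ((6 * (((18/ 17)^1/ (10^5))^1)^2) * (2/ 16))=-9639/ 10240000000000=-0.00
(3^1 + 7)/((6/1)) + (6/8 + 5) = 89/12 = 7.42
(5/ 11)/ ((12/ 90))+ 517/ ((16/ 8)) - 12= 2749/ 11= 249.91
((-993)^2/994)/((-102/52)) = -4272879/8449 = -505.73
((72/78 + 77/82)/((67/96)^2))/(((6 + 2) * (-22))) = -571680/26319007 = -0.02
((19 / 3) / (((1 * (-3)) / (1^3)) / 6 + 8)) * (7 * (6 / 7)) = 76 / 15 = 5.07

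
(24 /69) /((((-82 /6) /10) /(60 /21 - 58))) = 92640 /6601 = 14.03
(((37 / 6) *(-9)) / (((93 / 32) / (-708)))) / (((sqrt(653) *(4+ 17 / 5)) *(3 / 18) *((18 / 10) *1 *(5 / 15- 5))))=-283200 *sqrt(653) / 141701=-51.07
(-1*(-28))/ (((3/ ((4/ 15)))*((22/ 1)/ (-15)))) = -56/ 33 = -1.70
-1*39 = -39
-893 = -893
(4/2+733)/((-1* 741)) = -245/247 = -0.99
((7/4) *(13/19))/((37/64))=1456/703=2.07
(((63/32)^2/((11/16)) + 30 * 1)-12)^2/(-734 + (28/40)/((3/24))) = -461538135/601677824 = -0.77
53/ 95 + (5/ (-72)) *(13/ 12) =39617/ 82080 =0.48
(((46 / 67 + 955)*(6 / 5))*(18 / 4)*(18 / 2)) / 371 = 15559533 / 124285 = 125.19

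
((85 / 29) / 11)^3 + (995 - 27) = 31423596837 / 32461759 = 968.02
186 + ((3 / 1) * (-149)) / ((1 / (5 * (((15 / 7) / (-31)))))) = 73887 / 217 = 340.49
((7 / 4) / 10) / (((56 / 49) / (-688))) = -2107 / 20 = -105.35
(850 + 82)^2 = 868624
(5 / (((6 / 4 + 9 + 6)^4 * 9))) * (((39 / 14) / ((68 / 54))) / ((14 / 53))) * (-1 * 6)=-13780 / 36587859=-0.00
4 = 4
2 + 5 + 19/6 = 61/6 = 10.17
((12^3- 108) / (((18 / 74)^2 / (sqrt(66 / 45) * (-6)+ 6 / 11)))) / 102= 27380 / 187- 5476 * sqrt(330) / 51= -1804.10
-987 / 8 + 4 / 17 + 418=294.86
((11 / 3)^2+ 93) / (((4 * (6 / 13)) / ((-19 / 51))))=-118313 / 5508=-21.48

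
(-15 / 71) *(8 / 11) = -120 / 781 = -0.15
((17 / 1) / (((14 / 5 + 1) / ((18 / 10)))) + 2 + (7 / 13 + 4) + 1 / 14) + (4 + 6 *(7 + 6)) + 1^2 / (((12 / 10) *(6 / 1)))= 6025307 / 62244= 96.80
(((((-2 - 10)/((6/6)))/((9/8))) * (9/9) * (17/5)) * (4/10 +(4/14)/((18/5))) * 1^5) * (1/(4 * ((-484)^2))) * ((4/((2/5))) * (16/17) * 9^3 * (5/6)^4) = -18875/307461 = -0.06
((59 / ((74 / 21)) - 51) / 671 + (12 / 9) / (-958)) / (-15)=3742103 / 1070291970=0.00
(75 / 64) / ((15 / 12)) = 15 / 16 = 0.94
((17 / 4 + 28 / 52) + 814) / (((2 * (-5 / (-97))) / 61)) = 251928109 / 520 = 484477.13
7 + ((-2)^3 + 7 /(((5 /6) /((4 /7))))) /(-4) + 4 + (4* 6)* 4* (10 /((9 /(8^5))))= 52428977 /15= 3495265.13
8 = 8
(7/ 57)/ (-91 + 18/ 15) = -35/ 25593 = -0.00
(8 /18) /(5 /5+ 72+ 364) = 4 /3933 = 0.00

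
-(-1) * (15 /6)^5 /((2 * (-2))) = -3125 /128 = -24.41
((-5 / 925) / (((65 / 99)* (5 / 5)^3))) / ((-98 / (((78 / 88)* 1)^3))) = 41067 / 701993600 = 0.00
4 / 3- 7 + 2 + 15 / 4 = 1 / 12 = 0.08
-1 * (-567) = 567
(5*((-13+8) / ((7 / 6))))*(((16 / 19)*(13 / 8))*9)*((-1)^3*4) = 140400 / 133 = 1055.64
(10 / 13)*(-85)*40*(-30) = 1020000 / 13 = 78461.54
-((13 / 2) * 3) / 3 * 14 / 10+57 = 479 / 10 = 47.90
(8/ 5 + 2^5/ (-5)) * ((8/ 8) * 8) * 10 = -384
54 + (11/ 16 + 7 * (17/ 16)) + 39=809/ 8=101.12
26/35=0.74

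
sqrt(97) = 9.85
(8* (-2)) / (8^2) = -1 / 4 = -0.25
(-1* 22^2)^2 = 234256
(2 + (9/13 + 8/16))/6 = 83/156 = 0.53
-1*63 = -63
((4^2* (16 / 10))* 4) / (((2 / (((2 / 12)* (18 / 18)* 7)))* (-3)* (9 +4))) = -896 / 585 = -1.53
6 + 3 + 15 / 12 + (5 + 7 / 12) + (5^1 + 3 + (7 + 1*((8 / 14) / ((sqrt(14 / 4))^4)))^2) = 51875141 / 705894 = 73.49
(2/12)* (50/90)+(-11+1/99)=-6473/594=-10.90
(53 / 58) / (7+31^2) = 53 / 56144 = 0.00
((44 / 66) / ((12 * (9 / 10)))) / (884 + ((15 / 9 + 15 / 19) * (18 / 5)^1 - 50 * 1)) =95 / 1297134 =0.00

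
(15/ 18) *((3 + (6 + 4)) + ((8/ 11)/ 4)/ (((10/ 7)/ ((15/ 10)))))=1451/ 132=10.99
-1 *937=-937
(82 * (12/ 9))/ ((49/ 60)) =6560/ 49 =133.88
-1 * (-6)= 6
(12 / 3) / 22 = 2 / 11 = 0.18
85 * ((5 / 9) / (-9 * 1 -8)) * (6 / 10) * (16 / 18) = -40 / 27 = -1.48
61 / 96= 0.64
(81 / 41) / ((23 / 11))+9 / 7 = 2.23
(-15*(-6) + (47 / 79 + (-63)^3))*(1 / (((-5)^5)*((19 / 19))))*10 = 39493112 / 49375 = 799.86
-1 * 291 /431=-291 /431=-0.68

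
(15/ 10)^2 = 9/ 4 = 2.25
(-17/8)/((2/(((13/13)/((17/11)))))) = -11/16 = -0.69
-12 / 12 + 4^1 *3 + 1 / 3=34 / 3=11.33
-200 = -200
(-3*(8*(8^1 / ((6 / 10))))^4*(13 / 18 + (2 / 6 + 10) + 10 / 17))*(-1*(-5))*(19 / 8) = -221829529600000 / 4131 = -53698748390.22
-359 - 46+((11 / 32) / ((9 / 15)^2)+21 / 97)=-11281357 / 27936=-403.83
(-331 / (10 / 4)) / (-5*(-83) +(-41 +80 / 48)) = -1986 / 5635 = -0.35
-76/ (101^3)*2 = -152/ 1030301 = -0.00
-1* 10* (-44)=440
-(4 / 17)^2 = -16 / 289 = -0.06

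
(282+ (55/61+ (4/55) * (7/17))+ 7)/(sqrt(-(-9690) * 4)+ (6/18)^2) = -148826232/179064747565+ 2678872176 * sqrt(9690)/179064747565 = 1.47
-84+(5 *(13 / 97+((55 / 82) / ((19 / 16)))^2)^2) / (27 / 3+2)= -3198030777656545951 / 38114127669584219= -83.91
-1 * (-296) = 296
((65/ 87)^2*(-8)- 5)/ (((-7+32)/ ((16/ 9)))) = -229264/ 340605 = -0.67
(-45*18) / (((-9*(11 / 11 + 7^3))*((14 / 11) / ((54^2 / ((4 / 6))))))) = 1082565 / 1204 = 899.14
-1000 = -1000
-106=-106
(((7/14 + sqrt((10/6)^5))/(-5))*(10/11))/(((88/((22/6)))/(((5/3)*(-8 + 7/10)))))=73/1584 + 1825*sqrt(15)/21384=0.38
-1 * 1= -1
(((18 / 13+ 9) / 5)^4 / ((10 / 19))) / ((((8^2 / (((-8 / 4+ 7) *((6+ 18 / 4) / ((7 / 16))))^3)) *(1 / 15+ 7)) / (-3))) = -613415774250 / 1513733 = -405233.80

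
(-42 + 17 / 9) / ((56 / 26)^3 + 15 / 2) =-1586234 / 691731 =-2.29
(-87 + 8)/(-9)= 79/9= 8.78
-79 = -79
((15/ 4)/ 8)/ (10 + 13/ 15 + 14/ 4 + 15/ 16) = 225/ 7346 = 0.03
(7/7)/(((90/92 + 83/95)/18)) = 78660/8093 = 9.72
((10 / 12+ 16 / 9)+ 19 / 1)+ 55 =1379 / 18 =76.61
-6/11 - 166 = -166.55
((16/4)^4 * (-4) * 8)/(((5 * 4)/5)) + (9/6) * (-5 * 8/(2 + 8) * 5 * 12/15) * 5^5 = -77048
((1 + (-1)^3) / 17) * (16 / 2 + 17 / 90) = 0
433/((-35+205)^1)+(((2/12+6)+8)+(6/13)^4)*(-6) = -401661457/4855370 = -82.73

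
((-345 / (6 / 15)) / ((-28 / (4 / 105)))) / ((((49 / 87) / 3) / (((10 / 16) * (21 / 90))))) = 10005 / 10976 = 0.91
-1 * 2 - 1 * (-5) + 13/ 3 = 22/ 3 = 7.33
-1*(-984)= 984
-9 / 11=-0.82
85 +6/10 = 428/5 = 85.60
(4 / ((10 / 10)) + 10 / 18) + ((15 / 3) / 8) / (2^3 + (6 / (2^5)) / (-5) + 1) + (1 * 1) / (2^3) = 81743 / 17208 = 4.75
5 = 5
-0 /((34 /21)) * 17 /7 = 0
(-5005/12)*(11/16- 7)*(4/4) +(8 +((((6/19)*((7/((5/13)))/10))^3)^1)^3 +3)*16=663876687615041273291275333211/236343528646728515625000000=2808.95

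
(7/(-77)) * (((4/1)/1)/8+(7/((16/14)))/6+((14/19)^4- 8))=38685863/68809488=0.56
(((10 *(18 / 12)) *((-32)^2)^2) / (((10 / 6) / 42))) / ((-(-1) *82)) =4833679.61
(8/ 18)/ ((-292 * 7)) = -1/ 4599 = -0.00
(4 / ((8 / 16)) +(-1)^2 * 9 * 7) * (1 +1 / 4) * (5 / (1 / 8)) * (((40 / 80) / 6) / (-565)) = -355 / 678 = -0.52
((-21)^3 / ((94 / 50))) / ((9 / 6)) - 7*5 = -155995 / 47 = -3319.04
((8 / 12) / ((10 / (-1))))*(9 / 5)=-3 / 25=-0.12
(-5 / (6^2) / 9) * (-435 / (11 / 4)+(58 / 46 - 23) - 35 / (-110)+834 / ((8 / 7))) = -309305 / 36432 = -8.49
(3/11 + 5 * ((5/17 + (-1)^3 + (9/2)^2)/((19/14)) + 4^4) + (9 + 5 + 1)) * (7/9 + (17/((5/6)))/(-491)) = 158048106091/157007070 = 1006.63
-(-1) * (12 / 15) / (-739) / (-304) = 1 / 280820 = 0.00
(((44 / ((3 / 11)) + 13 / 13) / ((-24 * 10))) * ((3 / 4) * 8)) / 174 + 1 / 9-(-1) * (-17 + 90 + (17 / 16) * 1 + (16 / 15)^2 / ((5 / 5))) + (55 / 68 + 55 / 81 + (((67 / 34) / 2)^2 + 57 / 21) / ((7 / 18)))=286909774919 / 3326418900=86.25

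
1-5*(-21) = 106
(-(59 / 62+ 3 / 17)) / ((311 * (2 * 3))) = -1189 / 1966764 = -0.00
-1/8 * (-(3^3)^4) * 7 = 3720087/8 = 465010.88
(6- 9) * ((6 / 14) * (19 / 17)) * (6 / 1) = -1026 / 119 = -8.62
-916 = -916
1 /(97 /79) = 79 /97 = 0.81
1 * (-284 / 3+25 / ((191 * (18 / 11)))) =-325189 / 3438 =-94.59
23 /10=2.30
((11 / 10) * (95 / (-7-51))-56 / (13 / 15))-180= -371597 / 1508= -246.42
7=7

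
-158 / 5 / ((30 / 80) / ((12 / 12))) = -1264 / 15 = -84.27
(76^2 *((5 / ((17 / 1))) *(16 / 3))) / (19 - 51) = -14440 / 51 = -283.14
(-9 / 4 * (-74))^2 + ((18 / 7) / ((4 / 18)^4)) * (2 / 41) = 7971048 / 287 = 27773.69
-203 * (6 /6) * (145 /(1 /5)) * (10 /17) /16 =-735875 /136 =-5410.85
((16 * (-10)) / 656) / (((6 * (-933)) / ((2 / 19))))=10 / 2180421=0.00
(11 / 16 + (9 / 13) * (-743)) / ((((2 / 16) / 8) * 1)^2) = -27353344 / 13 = -2104103.38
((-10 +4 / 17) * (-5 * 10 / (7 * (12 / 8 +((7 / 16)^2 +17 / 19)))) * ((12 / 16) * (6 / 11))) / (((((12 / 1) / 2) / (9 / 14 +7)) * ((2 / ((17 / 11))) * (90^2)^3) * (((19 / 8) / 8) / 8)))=4547072 / 8257363186235625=0.00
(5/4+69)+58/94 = 13323/188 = 70.87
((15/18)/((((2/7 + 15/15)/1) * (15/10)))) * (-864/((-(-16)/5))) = -116.67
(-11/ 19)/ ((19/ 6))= -66/ 361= -0.18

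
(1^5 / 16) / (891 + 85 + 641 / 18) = 9 / 145672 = 0.00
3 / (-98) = -3 / 98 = -0.03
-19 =-19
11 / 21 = 0.52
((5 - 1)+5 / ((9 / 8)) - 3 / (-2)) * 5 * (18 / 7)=895 / 7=127.86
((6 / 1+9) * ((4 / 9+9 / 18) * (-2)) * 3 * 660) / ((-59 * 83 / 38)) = 2131800 / 4897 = 435.33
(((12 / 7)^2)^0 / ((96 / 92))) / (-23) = -1 / 24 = -0.04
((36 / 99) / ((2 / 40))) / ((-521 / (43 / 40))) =-86 / 5731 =-0.02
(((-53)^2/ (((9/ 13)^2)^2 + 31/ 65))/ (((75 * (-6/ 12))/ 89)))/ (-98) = 134722237/ 1399440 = 96.27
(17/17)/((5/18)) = 18/5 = 3.60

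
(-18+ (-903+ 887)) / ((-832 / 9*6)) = 0.06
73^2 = 5329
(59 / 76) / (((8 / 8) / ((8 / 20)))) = 0.31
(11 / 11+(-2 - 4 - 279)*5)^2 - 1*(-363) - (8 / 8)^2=2028138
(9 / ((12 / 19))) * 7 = 399 / 4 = 99.75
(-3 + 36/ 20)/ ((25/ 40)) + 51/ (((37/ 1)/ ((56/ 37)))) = 0.17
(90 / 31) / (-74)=-45 / 1147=-0.04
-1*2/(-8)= 1/4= 0.25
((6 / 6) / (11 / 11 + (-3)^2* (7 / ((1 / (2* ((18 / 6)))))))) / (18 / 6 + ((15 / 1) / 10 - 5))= -2 / 379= -0.01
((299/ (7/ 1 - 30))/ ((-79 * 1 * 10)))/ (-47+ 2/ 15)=-0.00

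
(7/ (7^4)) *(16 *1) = 0.05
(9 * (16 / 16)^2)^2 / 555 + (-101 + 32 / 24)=-55234 / 555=-99.52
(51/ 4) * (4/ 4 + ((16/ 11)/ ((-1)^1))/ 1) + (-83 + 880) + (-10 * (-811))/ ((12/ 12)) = 391653/ 44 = 8901.20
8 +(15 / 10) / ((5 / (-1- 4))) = 13 / 2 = 6.50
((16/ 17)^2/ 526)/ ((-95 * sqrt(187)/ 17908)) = -208384 * sqrt(187)/ 122751305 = -0.02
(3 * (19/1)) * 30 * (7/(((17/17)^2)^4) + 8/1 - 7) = 13680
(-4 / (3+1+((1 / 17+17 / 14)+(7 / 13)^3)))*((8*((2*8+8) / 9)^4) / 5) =-68535713792 / 1149741945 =-59.61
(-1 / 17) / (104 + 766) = -1 / 14790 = -0.00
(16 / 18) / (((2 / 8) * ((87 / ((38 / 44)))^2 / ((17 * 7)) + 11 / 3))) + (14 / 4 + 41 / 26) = 175960990 / 34388211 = 5.12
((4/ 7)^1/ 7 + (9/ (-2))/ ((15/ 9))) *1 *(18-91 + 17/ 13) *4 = 2391512/ 3185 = 750.87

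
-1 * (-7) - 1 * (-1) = 8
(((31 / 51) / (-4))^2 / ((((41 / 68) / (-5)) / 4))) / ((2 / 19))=-91295 / 12546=-7.28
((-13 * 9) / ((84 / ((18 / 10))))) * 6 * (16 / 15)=-2808 / 175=-16.05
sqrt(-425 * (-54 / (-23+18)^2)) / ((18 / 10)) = 5 * sqrt(102) / 3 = 16.83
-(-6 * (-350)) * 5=-10500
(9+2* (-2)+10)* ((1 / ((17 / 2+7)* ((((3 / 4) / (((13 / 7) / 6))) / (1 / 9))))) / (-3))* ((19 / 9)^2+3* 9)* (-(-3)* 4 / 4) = -94640 / 67797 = -1.40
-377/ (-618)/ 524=377/ 323832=0.00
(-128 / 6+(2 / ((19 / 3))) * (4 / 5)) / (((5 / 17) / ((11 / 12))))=-280874 / 4275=-65.70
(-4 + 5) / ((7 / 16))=16 / 7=2.29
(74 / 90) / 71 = 37 / 3195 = 0.01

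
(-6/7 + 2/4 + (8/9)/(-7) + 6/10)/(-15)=-73/9450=-0.01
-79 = -79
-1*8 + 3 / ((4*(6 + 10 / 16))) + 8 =6 / 53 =0.11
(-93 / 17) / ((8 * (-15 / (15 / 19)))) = 93 / 2584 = 0.04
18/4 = 9/2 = 4.50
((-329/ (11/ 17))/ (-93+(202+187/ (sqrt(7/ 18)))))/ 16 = 4267459/ 96144400 - 285243 *sqrt(14)/ 8740400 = -0.08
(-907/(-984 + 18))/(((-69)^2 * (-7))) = -907/32193882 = -0.00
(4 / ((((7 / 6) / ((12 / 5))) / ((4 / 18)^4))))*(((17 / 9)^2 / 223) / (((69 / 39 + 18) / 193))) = 371251712 / 118445503365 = 0.00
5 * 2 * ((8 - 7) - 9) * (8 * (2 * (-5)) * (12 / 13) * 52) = 307200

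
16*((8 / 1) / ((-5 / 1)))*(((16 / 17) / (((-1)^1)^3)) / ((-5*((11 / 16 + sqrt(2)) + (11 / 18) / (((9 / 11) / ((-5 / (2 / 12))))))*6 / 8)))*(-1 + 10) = 4586471424*sqrt(2) / 37258662425 + 99617734656 / 37258662425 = 2.85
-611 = -611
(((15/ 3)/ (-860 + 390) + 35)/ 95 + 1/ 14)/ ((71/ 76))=54976/ 116795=0.47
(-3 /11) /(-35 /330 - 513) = 18 /33865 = 0.00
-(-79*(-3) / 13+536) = -7205 / 13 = -554.23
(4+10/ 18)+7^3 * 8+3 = 24764/ 9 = 2751.56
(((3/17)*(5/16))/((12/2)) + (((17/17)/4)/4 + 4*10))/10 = 21799/5440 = 4.01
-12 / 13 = -0.92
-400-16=-416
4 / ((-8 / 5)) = -5 / 2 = -2.50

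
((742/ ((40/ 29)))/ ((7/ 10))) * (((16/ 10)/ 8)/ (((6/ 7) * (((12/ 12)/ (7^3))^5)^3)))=1151287284693491240881037435841545626738513/ 60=19188121411558187348017290000000000000000.00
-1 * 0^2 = 0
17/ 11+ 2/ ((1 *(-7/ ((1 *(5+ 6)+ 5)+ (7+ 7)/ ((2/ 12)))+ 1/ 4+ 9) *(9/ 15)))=1.91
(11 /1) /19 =11 /19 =0.58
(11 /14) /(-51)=-11 /714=-0.02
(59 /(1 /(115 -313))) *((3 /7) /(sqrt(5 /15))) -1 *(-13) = 13 -35046 *sqrt(3) /7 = -8658.64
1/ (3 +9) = 1/ 12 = 0.08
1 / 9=0.11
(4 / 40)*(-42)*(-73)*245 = 75117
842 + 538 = 1380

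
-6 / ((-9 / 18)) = 12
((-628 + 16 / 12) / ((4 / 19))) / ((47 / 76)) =-14440 / 3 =-4813.33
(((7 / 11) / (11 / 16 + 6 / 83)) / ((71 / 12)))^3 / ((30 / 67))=15500854352019456 / 2446789480580741945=0.01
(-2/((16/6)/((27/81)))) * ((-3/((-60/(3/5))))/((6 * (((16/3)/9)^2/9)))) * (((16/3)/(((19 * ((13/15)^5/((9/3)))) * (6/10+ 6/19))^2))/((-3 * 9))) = 46708681640625/59360763722244608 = 0.00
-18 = -18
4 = 4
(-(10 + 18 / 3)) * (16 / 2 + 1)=-144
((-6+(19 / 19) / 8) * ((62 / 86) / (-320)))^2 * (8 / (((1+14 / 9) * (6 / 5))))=6368547 / 13935247360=0.00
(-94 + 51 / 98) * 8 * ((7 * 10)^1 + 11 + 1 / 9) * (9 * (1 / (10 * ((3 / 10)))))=-26750120 / 147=-181973.61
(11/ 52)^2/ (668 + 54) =121/ 1952288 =0.00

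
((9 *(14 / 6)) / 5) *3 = 63 / 5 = 12.60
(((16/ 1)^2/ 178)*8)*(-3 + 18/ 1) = 15360/ 89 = 172.58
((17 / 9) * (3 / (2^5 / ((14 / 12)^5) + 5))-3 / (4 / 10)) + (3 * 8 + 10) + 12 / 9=56160227 / 1997202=28.12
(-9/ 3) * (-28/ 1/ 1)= 84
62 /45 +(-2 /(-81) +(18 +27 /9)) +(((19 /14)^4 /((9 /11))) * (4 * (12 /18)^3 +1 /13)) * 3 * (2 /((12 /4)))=9971964341 /303390360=32.87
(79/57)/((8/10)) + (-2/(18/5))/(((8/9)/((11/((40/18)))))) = -1.36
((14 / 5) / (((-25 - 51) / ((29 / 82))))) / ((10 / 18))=-1827 / 77900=-0.02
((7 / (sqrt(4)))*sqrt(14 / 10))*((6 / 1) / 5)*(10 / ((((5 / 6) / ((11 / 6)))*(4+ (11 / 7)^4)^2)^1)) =2663338062*sqrt(35) / 14695500625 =1.07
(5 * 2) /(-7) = -10 /7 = -1.43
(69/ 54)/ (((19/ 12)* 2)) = 23/ 57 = 0.40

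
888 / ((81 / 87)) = 8584 / 9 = 953.78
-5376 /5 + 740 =-1676 /5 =-335.20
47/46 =1.02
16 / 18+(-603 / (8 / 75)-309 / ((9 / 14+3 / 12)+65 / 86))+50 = -827458177 / 142920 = -5789.66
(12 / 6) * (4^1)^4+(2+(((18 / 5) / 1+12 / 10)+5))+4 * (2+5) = 2759 / 5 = 551.80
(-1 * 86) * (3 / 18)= -43 / 3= -14.33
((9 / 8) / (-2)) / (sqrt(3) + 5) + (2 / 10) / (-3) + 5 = 9 * sqrt(3) / 352 + 25373 / 5280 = 4.85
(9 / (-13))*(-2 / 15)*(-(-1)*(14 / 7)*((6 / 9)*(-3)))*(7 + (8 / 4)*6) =-456 / 65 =-7.02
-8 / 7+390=2722 / 7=388.86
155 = 155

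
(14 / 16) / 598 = 7 / 4784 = 0.00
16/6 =8/3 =2.67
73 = 73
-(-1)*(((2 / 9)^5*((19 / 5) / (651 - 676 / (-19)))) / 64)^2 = 130321 / 59335316225658202500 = 0.00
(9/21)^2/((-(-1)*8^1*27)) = 1/1176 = 0.00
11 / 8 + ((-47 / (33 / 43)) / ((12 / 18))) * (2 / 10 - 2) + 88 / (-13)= 914973 / 5720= 159.96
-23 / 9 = -2.56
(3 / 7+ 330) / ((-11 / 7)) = -2313 / 11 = -210.27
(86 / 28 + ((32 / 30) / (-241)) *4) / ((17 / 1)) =154549 / 860370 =0.18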